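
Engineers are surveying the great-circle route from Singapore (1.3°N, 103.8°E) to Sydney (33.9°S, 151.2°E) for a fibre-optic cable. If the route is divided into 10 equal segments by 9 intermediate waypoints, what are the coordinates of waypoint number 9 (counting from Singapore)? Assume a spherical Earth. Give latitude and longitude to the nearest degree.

≈ 31°S, 145°E

The haversine formula gives a central angle δ ≈ 0.990 rad (56.7°) between the endpoints.
Interpolate at f = 9/10 with slerp weights a = sin((1−f)δ)/sin δ ≈ 0.118, b = sin(fδ)/sin δ ≈ 0.930.
p = a·p₁ + b·p₂ ≈ (-0.705, 0.487, -0.516); φ = arcsin(p_z) ≈ -31.07°, λ = atan2(p_y, p_x) ≈ 145.37°.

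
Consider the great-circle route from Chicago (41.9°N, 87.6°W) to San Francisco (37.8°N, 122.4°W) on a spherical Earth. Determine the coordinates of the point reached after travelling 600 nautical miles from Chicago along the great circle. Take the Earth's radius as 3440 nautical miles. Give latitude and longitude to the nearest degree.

≈ 42°N, 101°W

Convert each endpoint to a unit vector on the sphere (x = cos φ cos λ, y = cos φ sin λ, z = sin φ).
The central angle between the endpoints is δ = arccos(p₁·p₂) ≈ 0.468 rad (26.8°). The total great-circle distance is δ·R ≈ 0.468 × 3440 ≈ 1612 nmi, so the target fraction is f = 600/1612 ≈ 0.372.
Interpolate at f ≈ 0.372 with slerp weights a = sin((1−f)δ)/sin δ ≈ 0.642, b = sin(fδ)/sin δ ≈ 0.384.
p = a·p₁ + b·p₂ ≈ (-0.143, -0.734, 0.664); φ = arcsin(p_z) ≈ 41.62°, λ = atan2(p_y, p_x) ≈ -101.01°.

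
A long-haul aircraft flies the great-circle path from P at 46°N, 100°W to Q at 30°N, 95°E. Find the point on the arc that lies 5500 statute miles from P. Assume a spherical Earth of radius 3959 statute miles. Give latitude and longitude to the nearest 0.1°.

Convert each endpoint to a unit vector on the sphere (x = cos φ cos λ, y = cos φ sin λ, z = sin φ).
The central angle between the endpoints is δ = arccos(p₁·p₂) ≈ 1.794 rad (102.8°). The total great-circle distance is δ·R ≈ 1.794 × 3959 ≈ 7103 mi, so the target fraction is f = 5500/7103 ≈ 0.774.
Interpolate at f ≈ 0.774 with slerp weights a = sin((1−f)δ)/sin δ ≈ 0.404, b = sin(fδ)/sin δ ≈ 1.009.
p = a·p₁ + b·p₂ ≈ (-0.125, 0.594, 0.795); φ = arcsin(p_z) ≈ 52.64°, λ = atan2(p_y, p_x) ≈ 101.87°.

≈ 52.6°N, 101.9°E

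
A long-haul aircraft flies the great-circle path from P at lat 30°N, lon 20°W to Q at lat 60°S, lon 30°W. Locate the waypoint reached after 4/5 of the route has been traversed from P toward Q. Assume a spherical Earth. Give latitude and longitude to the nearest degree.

Convert each endpoint to a unit vector on the sphere (x = cos φ cos λ, y = cos φ sin λ, z = sin φ).
The central angle between the endpoints is δ = arccos(p₁·p₂) ≈ 1.577 rad (90.4°).
Interpolate at f = 4/5 with slerp weights a = sin((1−f)δ)/sin δ ≈ 0.310, b = sin(fδ)/sin δ ≈ 0.953.
p = a·p₁ + b·p₂ ≈ (0.665, -0.330, -0.670); φ = arcsin(p_z) ≈ -42.06°, λ = atan2(p_y, p_x) ≈ -26.40°.

≈ lat 42°S, lon 26°W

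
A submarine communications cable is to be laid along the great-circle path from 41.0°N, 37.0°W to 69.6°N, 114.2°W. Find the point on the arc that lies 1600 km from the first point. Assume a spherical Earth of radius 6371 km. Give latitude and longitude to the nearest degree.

The haversine formula gives a central angle δ ≈ 0.832 rad (47.7°) between the endpoints. The total great-circle distance is δ·R ≈ 0.832 × 6371 ≈ 5302 km, so the target fraction is f = 1600/5302 ≈ 0.302.
Interpolate at f ≈ 0.302 with slerp weights a = sin((1−f)δ)/sin δ ≈ 0.742, b = sin(fδ)/sin δ ≈ 0.336.
p = a·p₁ + b·p₂ ≈ (0.399, -0.444, 0.802); φ = arcsin(p_z) ≈ 53.33°, λ = atan2(p_y, p_x) ≈ -48.03°.

≈ 53°N, 48°W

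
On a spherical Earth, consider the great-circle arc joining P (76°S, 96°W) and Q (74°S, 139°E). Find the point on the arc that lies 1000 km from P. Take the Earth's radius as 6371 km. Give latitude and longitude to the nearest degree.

The haversine formula gives a central angle δ ≈ 0.464 rad (26.6°) between the endpoints. The total great-circle distance is δ·R ≈ 0.464 × 6371 ≈ 2953 km, so the target fraction is f = 1000/2953 ≈ 0.339.
Interpolate at f ≈ 0.339 with slerp weights a = sin((1−f)δ)/sin δ ≈ 0.675, b = sin(fδ)/sin δ ≈ 0.350.
p = a·p₁ + b·p₂ ≈ (-0.090, -0.099, -0.991); φ = arcsin(p_z) ≈ -82.31°, λ = atan2(p_y, p_x) ≈ -132.15°.

≈ (82°S, 132°W)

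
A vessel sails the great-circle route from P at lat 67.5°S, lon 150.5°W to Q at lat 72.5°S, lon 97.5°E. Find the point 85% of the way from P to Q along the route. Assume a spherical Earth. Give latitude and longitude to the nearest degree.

≈ lat 76°S, lon 111°E

From cos δ = sin φ₁ sin φ₂ + cos φ₁ cos φ₂ cos Δλ, the central angle is δ ≈ 0.577 rad (33.1°).
Interpolate at f = 0.85 with slerp weights a = sin((1−f)δ)/sin δ ≈ 0.158, b = sin(fδ)/sin δ ≈ 0.863.
p = a·p₁ + b·p₂ ≈ (-0.087, 0.228, -0.970); φ = arcsin(p_z) ≈ -75.91°, λ = atan2(p_y, p_x) ≈ 110.85°.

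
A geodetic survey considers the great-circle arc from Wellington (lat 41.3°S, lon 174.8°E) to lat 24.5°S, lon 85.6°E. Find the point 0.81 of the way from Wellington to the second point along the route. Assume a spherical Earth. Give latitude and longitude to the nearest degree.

≈ lat 33°S, lon 99°E

Convert each endpoint to a unit vector on the sphere (x = cos φ cos λ, y = cos φ sin λ, z = sin φ).
The central angle between the endpoints is δ = arccos(p₁·p₂) ≈ 1.284 rad (73.5°).
Interpolate at f = 0.81 with slerp weights a = sin((1−f)δ)/sin δ ≈ 0.252, b = sin(fδ)/sin δ ≈ 0.899.
p = a·p₁ + b·p₂ ≈ (-0.126, 0.833, -0.539); φ = arcsin(p_z) ≈ -32.62°, λ = atan2(p_y, p_x) ≈ 98.58°.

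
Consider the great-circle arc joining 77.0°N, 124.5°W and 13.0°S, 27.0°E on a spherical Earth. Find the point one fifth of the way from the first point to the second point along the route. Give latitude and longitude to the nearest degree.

≈ 77°N, 4°W

The haversine formula gives a central angle δ ≈ 1.995 rad (114.3°) between the endpoints.
Interpolate at f = 1/5 with slerp weights a = sin((1−f)δ)/sin δ ≈ 1.097, b = sin(fδ)/sin δ ≈ 0.426.
p = a·p₁ + b·p₂ ≈ (0.230, -0.015, 0.973); φ = arcsin(p_z) ≈ 76.65°, λ = atan2(p_y, p_x) ≈ -3.67°.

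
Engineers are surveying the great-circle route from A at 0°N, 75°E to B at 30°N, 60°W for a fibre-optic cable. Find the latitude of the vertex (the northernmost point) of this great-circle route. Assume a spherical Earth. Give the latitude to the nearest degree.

≈ 39°N

The great circle lies in the plane with unit normal n̂ = (p₁ × p₂)/|p₁ × p₂|.
Here n̂_z ≈ -0.775; the vertex latitude is φ_max = arccos|n̂_z| ≈ 39.2°.
Check via Clairaut: cos φ_max = |cos φ₁| · sin C = cos(0.0°)·sin(50.8°) ≈ 0.775, again giving ≈ 39.2°.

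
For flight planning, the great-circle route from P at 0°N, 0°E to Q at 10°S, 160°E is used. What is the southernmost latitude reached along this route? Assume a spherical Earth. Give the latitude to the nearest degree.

≈ 27°S

The great circle lies in the plane with unit normal n̂ = (p₁ × p₂)/|p₁ × p₂|.
Here n̂_z ≈ +0.889; the vertex latitude is φ_max = arccos|n̂_z| ≈ 27.3°.
Check via Clairaut: cos φ_max = |cos φ₁| · sin C = cos(0.0°)·sin(117.3°) ≈ 0.889, again giving ≈ 27.3°.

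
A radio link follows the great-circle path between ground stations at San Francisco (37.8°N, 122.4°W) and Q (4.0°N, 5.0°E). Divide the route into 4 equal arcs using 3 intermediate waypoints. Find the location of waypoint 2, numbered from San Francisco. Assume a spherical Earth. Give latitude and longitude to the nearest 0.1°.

Write both endpoints as unit vectors p₁, p₂ with components (cos φ cos λ, cos φ sin λ, sin φ).
The central angle between the endpoints is δ = arccos(p₁·p₂) ≈ 2.022 rad (115.8°).
Interpolate at f = 2/4 with slerp weights a = sin((1−f)δ)/sin δ ≈ 0.942, b = sin(fδ)/sin δ ≈ 0.942.
p = a·p₁ + b·p₂ ≈ (0.537, -0.546, 0.643); φ = arcsin(p_z) ≈ 40.00°, λ = atan2(p_y, p_x) ≈ -45.49°.

≈ (40.0°N, 45.5°W)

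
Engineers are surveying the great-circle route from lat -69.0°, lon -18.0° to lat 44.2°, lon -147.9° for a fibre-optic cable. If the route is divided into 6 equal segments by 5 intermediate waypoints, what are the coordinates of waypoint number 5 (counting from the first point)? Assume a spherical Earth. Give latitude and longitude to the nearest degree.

≈ lat 22°, lon -136°

Convert each endpoint to a unit vector on the sphere (x = cos φ cos λ, y = cos φ sin λ, z = sin φ).
The central angle between the endpoints is δ = arccos(p₁·p₂) ≈ 2.525 rad (144.7°).
Interpolate at f = 5/6 with slerp weights a = sin((1−f)δ)/sin δ ≈ 0.706, b = sin(fδ)/sin δ ≈ 1.489.
p = a·p₁ + b·p₂ ≈ (-0.663, -0.645, 0.379); φ = arcsin(p_z) ≈ 22.25°, λ = atan2(p_y, p_x) ≈ -135.79°.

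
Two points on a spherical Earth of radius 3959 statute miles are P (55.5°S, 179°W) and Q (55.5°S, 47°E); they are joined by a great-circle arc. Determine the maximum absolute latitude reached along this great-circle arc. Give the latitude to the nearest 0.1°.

≈ 75.0°S

The great circle lies in the plane with unit normal n̂ = (p₁ × p₂)/|p₁ × p₂|.
Here n̂_z ≈ -0.259; the vertex latitude is φ_max = arccos|n̂_z| ≈ 75.0°.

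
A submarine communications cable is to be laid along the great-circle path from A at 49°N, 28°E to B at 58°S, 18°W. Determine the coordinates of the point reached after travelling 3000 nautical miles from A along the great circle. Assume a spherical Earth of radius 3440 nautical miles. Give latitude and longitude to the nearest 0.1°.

From cos δ = sin φ₁ sin φ₂ + cos φ₁ cos φ₂ cos Δλ, the central angle is δ ≈ 1.981 rad (113.5°). The total great-circle distance is δ·R ≈ 1.981 × 3440 ≈ 6814 nmi, so the target fraction is f = 3000/6814 ≈ 0.440.
Interpolate at f ≈ 0.440 with slerp weights a = sin((1−f)δ)/sin δ ≈ 0.976, b = sin(fδ)/sin δ ≈ 0.835.
p = a·p₁ + b·p₂ ≈ (0.986, 0.164, 0.029); φ = arcsin(p_z) ≈ 1.64°, λ = atan2(p_y, p_x) ≈ 9.44°.

≈ 1.6°N, 9.4°E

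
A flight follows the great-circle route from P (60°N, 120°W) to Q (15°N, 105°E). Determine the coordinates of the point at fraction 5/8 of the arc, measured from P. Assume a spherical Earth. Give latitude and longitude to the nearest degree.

Convert each endpoint to a unit vector on the sphere (x = cos φ cos λ, y = cos φ sin λ, z = sin φ).
The central angle between the endpoints is δ = arccos(p₁·p₂) ≈ 1.688 rad (96.7°).
Interpolate at f = 5/8 with slerp weights a = sin((1−f)δ)/sin δ ≈ 0.596, b = sin(fδ)/sin δ ≈ 0.876.
p = a·p₁ + b·p₂ ≈ (-0.368, 0.559, 0.743); φ = arcsin(p_z) ≈ 47.97°, λ = atan2(p_y, p_x) ≈ 123.34°.

≈ (48°N, 123°E)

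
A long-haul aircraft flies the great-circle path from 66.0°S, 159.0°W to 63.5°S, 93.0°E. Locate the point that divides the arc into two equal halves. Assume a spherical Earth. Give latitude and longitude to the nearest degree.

Write both endpoints as unit vectors p₁, p₂ with components (cos φ cos λ, cos φ sin λ, sin φ).
The central angle between the endpoints is δ = arccos(p₁·p₂) ≈ 0.705 rad (40.4°).
Interpolate at f = 1/2 with slerp weights a = sin((1−f)δ)/sin δ ≈ 0.533, b = sin(fδ)/sin δ ≈ 0.533.
p = a·p₁ + b·p₂ ≈ (-0.215, 0.160, -0.964); φ = arcsin(p_z) ≈ -74.48°, λ = atan2(p_y, p_x) ≈ 143.36°.

≈ 74°S, 143°E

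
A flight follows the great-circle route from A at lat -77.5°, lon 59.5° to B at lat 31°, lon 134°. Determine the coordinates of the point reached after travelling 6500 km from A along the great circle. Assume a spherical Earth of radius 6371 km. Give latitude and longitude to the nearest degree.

≈ lat -26°, lon 121°

From cos δ = sin φ₁ sin φ₂ + cos φ₁ cos φ₂ cos Δλ, the central angle is δ ≈ 2.041 rad (117.0°). The total great-circle distance is δ·R ≈ 2.041 × 6371 ≈ 13005 km, so the target fraction is f = 6500/13005 ≈ 0.500.
Interpolate at f ≈ 0.500 with slerp weights a = sin((1−f)δ)/sin δ ≈ 0.957, b = sin(fδ)/sin δ ≈ 0.956.
p = a·p₁ + b·p₂ ≈ (-0.464, 0.768, -0.441); φ = arcsin(p_z) ≈ -26.19°, λ = atan2(p_y, p_x) ≈ 121.15°.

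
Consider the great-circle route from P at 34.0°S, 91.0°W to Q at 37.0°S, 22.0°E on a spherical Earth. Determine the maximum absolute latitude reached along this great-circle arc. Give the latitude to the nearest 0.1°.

≈ 52.3°S

The great circle lies in the plane with unit normal n̂ = (p₁ × p₂)/|p₁ × p₂|.
Here n̂_z ≈ +0.611; the vertex latitude is φ_max = arccos|n̂_z| ≈ 52.3°.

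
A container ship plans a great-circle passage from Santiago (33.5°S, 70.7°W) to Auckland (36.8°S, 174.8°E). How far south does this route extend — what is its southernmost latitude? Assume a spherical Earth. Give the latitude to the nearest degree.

≈ 53°S

The great circle lies in the plane with unit normal n̂ = (p₁ × p₂)/|p₁ × p₂|.
Here n̂_z ≈ -0.608; the vertex latitude is φ_max = arccos|n̂_z| ≈ 52.5°.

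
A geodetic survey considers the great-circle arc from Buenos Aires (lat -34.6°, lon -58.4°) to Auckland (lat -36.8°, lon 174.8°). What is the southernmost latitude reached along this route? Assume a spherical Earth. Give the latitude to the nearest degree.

≈ -58°

The great circle lies in the plane with unit normal n̂ = (p₁ × p₂)/|p₁ × p₂|.
Here n̂_z ≈ -0.529; the vertex latitude is φ_max = arccos|n̂_z| ≈ 58.1°.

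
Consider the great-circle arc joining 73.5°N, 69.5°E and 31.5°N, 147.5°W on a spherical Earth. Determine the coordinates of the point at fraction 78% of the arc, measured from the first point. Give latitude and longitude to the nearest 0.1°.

Convert each endpoint to a unit vector on the sphere (x = cos φ cos λ, y = cos φ sin λ, z = sin φ).
The central angle between the endpoints is δ = arccos(p₁·p₂) ≈ 1.258 rad (72.1°).
Interpolate at f = 0.78 with slerp weights a = sin((1−f)δ)/sin δ ≈ 0.287, b = sin(fδ)/sin δ ≈ 0.874.
p = a·p₁ + b·p₂ ≈ (-0.600, -0.324, 0.732); φ = arcsin(p_z) ≈ 47.04°, λ = atan2(p_y, p_x) ≈ -151.63°.

≈ 47.0°N, 151.6°W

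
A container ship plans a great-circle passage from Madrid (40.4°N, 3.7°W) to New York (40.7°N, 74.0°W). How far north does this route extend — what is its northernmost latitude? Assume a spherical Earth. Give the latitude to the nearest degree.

≈ 46°N

The great circle lies in the plane with unit normal n̂ = (p₁ × p₂)/|p₁ × p₂|.
Here n̂_z ≈ -0.691; the vertex latitude is φ_max = arccos|n̂_z| ≈ 46.3°.
Check via Clairaut: cos φ_max = |cos φ₁| · sin C = cos(40.4°)·sin(65.1°) ≈ 0.691, again giving ≈ 46.3°.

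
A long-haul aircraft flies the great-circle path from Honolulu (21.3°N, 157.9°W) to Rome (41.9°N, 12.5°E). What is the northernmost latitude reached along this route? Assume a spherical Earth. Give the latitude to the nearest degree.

The great circle lies in the plane with unit normal n̂ = (p₁ × p₂)/|p₁ × p₂|.
Here n̂_z ≈ +0.129; the vertex latitude is φ_max = arccos|n̂_z| ≈ 82.6°.

≈ 83°N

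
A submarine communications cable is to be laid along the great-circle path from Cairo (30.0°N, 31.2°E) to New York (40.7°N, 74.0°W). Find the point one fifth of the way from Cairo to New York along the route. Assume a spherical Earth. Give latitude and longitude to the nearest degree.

Write both endpoints as unit vectors p₁, p₂ with components (cos φ cos λ, cos φ sin λ, sin φ).
The central angle between the endpoints is δ = arccos(p₁·p₂) ≈ 1.416 rad (81.1°).
Interpolate at f = 1/5 with slerp weights a = sin((1−f)δ)/sin δ ≈ 0.917, b = sin(fδ)/sin δ ≈ 0.283.
p = a·p₁ + b·p₂ ≈ (0.738, 0.205, 0.643); φ = arcsin(p_z) ≈ 40.00°, λ = atan2(p_y, p_x) ≈ 15.53°.

≈ 40°N, 16°E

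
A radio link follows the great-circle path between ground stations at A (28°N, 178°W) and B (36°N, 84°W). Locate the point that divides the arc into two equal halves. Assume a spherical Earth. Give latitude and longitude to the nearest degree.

≈ (42°N, 134°W)

The haversine formula gives a central angle δ ≈ 1.343 rad (76.9°) between the endpoints.
Interpolate at f = 1/2 with slerp weights a = sin((1−f)δ)/sin δ ≈ 0.639, b = sin(fδ)/sin δ ≈ 0.639.
p = a·p₁ + b·p₂ ≈ (-0.509, -0.533, 0.675); φ = arcsin(p_z) ≈ 42.47°, λ = atan2(p_y, p_x) ≈ -133.68°.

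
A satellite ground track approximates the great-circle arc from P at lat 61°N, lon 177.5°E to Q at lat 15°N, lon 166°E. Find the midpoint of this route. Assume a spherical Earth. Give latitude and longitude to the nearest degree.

Write both endpoints as unit vectors p₁, p₂ with components (cos φ cos λ, cos φ sin λ, sin φ).
The central angle between the endpoints is δ = arccos(p₁·p₂) ≈ 0.816 rad (46.7°).
Interpolate at f = 1/2 with slerp weights a = sin((1−f)δ)/sin δ ≈ 0.545, b = sin(fδ)/sin δ ≈ 0.545.
p = a·p₁ + b·p₂ ≈ (-0.774, 0.139, 0.617); φ = arcsin(p_z) ≈ 38.12°, λ = atan2(p_y, p_x) ≈ 169.84°.

≈ lat 38°N, lon 170°E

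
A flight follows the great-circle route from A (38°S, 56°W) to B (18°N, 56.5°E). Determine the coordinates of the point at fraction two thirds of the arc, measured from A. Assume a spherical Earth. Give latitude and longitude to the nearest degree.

Write both endpoints as unit vectors p₁, p₂ with components (cos φ cos λ, cos φ sin λ, sin φ).
The central angle between the endpoints is δ = arccos(p₁·p₂) ≈ 2.068 rad (118.5°).
Interpolate at f = 2/3 with slerp weights a = sin((1−f)δ)/sin δ ≈ 0.724, b = sin(fδ)/sin δ ≈ 1.117.
p = a·p₁ + b·p₂ ≈ (0.905, 0.413, -0.100); φ = arcsin(p_z) ≈ -5.76°, λ = atan2(p_y, p_x) ≈ 24.52°.

≈ (6°S, 25°E)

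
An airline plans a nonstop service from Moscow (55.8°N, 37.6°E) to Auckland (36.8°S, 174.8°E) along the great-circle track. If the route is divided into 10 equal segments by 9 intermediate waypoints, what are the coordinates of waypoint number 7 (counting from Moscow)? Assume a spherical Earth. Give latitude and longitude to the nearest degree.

≈ (1°S, 147°E)

Convert each endpoint to a unit vector on the sphere (x = cos φ cos λ, y = cos φ sin λ, z = sin φ).
The central angle between the endpoints is δ = arccos(p₁·p₂) ≈ 2.542 rad (145.7°).
Interpolate at f = 7/10 with slerp weights a = sin((1−f)δ)/sin δ ≈ 1.225, b = sin(fδ)/sin δ ≈ 1.734.
p = a·p₁ + b·p₂ ≈ (-0.837, 0.546, -0.026); φ = arcsin(p_z) ≈ -1.49°, λ = atan2(p_y, p_x) ≈ 146.91°.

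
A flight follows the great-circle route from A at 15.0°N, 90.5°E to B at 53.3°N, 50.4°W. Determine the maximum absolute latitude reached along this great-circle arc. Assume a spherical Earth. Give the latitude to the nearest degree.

≈ 68°N

The great circle lies in the plane with unit normal n̂ = (p₁ × p₂)/|p₁ × p₂|.
Here n̂_z ≈ -0.375; the vertex latitude is φ_max = arccos|n̂_z| ≈ 68.0°.
Check via Clairaut: cos φ_max = |cos φ₁| · sin C = cos(15.0°)·sin(22.8°) ≈ 0.375, again giving ≈ 68.0°.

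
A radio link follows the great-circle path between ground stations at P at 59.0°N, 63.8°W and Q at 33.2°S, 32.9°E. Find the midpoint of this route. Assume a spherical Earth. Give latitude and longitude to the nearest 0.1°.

The haversine formula gives a central angle δ ≈ 2.117 rad (121.3°) between the endpoints.
Interpolate at f = 1/2 with slerp weights a = sin((1−f)δ)/sin δ ≈ 1.020, b = sin(fδ)/sin δ ≈ 1.020.
p = a·p₁ + b·p₂ ≈ (0.949, -0.008, 0.316); φ = arcsin(p_z) ≈ 18.41°, λ = atan2(p_y, p_x) ≈ -0.47°.

≈ 18.4°N, 0.5°W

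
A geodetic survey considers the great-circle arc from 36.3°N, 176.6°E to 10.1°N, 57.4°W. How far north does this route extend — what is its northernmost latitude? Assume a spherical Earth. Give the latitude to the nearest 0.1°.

≈ 46.5°N

The great circle lies in the plane with unit normal n̂ = (p₁ × p₂)/|p₁ × p₂|.
Here n̂_z ≈ +0.689; the vertex latitude is φ_max = arccos|n̂_z| ≈ 46.5°.
Check via Clairaut: cos φ_max = |cos φ₁| · sin C = cos(36.3°)·sin(58.7°) ≈ 0.689, again giving ≈ 46.5°.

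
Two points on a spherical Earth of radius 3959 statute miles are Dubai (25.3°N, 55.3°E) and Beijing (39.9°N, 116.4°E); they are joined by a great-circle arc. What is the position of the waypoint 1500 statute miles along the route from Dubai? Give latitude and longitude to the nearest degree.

Write both endpoints as unit vectors p₁, p₂ with components (cos φ cos λ, cos φ sin λ, sin φ).
The central angle between the endpoints is δ = arccos(p₁·p₂) ≈ 0.916 rad (52.5°). The total great-circle distance is δ·R ≈ 0.916 × 3959 ≈ 3625 mi, so the target fraction is f = 1500/3625 ≈ 0.414.
Interpolate at f ≈ 0.414 with slerp weights a = sin((1−f)δ)/sin δ ≈ 0.645, b = sin(fδ)/sin δ ≈ 0.466.
p = a·p₁ + b·p₂ ≈ (0.173, 0.800, 0.575); φ = arcsin(p_z) ≈ 35.09°, λ = atan2(p_y, p_x) ≈ 77.81°.

≈ (35°N, 78°E)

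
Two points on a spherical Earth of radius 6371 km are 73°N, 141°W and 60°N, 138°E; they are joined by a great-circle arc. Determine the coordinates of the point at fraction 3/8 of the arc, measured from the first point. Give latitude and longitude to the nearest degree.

From cos δ = sin φ₁ sin φ₂ + cos φ₁ cos φ₂ cos Δλ, the central angle is δ ≈ 0.553 rad (31.7°).
Interpolate at f = 3/8 with slerp weights a = sin((1−f)δ)/sin δ ≈ 0.645, b = sin(fδ)/sin δ ≈ 0.392.
p = a·p₁ + b·p₂ ≈ (-0.292, 0.012, 0.956); φ = arcsin(p_z) ≈ 72.99°, λ = atan2(p_y, p_x) ≈ 177.56°.

≈ 73°N, 178°E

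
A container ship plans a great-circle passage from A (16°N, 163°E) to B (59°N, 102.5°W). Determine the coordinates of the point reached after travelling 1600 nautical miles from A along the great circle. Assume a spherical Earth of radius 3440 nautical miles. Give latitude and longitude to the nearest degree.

Write both endpoints as unit vectors p₁, p₂ with components (cos φ cos λ, cos φ sin λ, sin φ).
The central angle between the endpoints is δ = arccos(p₁·p₂) ≈ 1.372 rad (78.6°). The total great-circle distance is δ·R ≈ 1.372 × 3440 ≈ 4720 nmi, so the target fraction is f = 1600/4720 ≈ 0.339.
Interpolate at f ≈ 0.339 with slerp weights a = sin((1−f)δ)/sin δ ≈ 0.803, b = sin(fδ)/sin δ ≈ 0.458.
p = a·p₁ + b·p₂ ≈ (-0.790, -0.004, 0.614); φ = arcsin(p_z) ≈ 37.85°, λ = atan2(p_y, p_x) ≈ -179.69°.

≈ (38°N, 180°E)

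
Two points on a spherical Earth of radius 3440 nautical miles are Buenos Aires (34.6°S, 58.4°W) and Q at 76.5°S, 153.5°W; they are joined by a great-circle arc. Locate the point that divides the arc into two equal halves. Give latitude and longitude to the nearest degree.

Write both endpoints as unit vectors p₁, p₂ with components (cos φ cos λ, cos φ sin λ, sin φ).
The central angle between the endpoints is δ = arccos(p₁·p₂) ≈ 1.006 rad (57.7°).
Interpolate at f = 1/2 with slerp weights a = sin((1−f)δ)/sin δ ≈ 0.571, b = sin(fδ)/sin δ ≈ 0.571.
p = a·p₁ + b·p₂ ≈ (0.127, -0.460, -0.879); φ = arcsin(p_z) ≈ -61.53°, λ = atan2(p_y, p_x) ≈ -74.56°.

≈ 62°S, 75°W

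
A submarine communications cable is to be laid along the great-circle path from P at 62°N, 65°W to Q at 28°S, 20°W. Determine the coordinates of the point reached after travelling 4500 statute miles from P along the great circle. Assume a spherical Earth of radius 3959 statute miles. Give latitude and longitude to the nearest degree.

≈ 2°N, 30°W

The haversine formula gives a central angle δ ≈ 1.693 rad (97.0°) between the endpoints. The total great-circle distance is δ·R ≈ 1.693 × 3959 ≈ 6701 mi, so the target fraction is f = 4500/6701 ≈ 0.672.
Interpolate at f ≈ 0.672 with slerp weights a = sin((1−f)δ)/sin δ ≈ 0.532, b = sin(fδ)/sin δ ≈ 0.914.
p = a·p₁ + b·p₂ ≈ (0.864, -0.502, 0.040); φ = arcsin(p_z) ≈ 2.31°, λ = atan2(p_y, p_x) ≈ -30.17°.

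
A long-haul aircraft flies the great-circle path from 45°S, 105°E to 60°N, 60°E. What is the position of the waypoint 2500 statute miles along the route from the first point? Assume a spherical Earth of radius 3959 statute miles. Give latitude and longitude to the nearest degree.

Write both endpoints as unit vectors p₁, p₂ with components (cos φ cos λ, cos φ sin λ, sin φ).
The central angle between the endpoints is δ = arccos(p₁·p₂) ≈ 1.942 rad (111.2°). The total great-circle distance is δ·R ≈ 1.942 × 3959 ≈ 7687 mi, so the target fraction is f = 2500/7687 ≈ 0.325.
Interpolate at f ≈ 0.325 with slerp weights a = sin((1−f)δ)/sin δ ≈ 1.037, b = sin(fδ)/sin δ ≈ 0.633.
p = a·p₁ + b·p₂ ≈ (-0.031, 0.982, -0.185); φ = arcsin(p_z) ≈ -10.63°, λ = atan2(p_y, p_x) ≈ 91.83°.

≈ 11°S, 92°E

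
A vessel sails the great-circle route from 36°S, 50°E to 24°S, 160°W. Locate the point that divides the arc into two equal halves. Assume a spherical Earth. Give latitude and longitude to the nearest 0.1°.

≈ 65.3°S, 137.8°E

From cos δ = sin φ₁ sin φ₂ + cos φ₁ cos φ₂ cos Δλ, the central angle is δ ≈ 1.983 rad (113.6°).
Interpolate at f = 1/2 with slerp weights a = sin((1−f)δ)/sin δ ≈ 0.914, b = sin(fδ)/sin δ ≈ 0.914.
p = a·p₁ + b·p₂ ≈ (-0.309, 0.281, -0.909); φ = arcsin(p_z) ≈ -65.31°, λ = atan2(p_y, p_x) ≈ 137.76°.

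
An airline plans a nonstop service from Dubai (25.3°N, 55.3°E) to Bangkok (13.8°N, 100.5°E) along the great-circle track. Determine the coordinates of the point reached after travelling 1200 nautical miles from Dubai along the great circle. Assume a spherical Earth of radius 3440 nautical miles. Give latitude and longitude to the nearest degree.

Write both endpoints as unit vectors p₁, p₂ with components (cos φ cos λ, cos φ sin λ, sin φ).
The central angle between the endpoints is δ = arccos(p₁·p₂) ≈ 0.766 rad (43.9°). The total great-circle distance is δ·R ≈ 0.766 × 3440 ≈ 2635 nmi, so the target fraction is f = 1200/2635 ≈ 0.455.
Interpolate at f ≈ 0.455 with slerp weights a = sin((1−f)δ)/sin δ ≈ 0.585, b = sin(fδ)/sin δ ≈ 0.493.
p = a·p₁ + b·p₂ ≈ (0.214, 0.905, 0.367); φ = arcsin(p_z) ≈ 21.56°, λ = atan2(p_y, p_x) ≈ 76.72°.

≈ (22°N, 77°E)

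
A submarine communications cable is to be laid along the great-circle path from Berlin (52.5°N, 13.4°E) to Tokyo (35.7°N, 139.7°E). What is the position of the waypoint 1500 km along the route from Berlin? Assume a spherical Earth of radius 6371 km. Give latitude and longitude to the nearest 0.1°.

≈ 61.4°N, 32.3°E

Write both endpoints as unit vectors p₁, p₂ with components (cos φ cos λ, cos φ sin λ, sin φ).
The central angle between the endpoints is δ = arccos(p₁·p₂) ≈ 1.400 rad (80.2°). The total great-circle distance is δ·R ≈ 1.400 × 6371 ≈ 8917 km, so the target fraction is f = 1500/8917 ≈ 0.168.
Interpolate at f ≈ 0.168 with slerp weights a = sin((1−f)δ)/sin δ ≈ 0.932, b = sin(fδ)/sin δ ≈ 0.237.
p = a·p₁ + b·p₂ ≈ (0.405, 0.256, 0.878); φ = arcsin(p_z) ≈ 61.36°, λ = atan2(p_y, p_x) ≈ 32.26°.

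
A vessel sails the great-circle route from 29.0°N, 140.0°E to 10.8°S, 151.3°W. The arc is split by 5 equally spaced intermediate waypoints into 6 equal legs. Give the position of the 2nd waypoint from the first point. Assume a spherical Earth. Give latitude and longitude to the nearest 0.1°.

The haversine formula gives a central angle δ ≈ 1.348 rad (77.2°) between the endpoints.
Interpolate at f = 2/6 with slerp weights a = sin((1−f)δ)/sin δ ≈ 0.802, b = sin(fδ)/sin δ ≈ 0.445.
p = a·p₁ + b·p₂ ≈ (-0.921, 0.241, 0.305); φ = arcsin(p_z) ≈ 17.79°, λ = atan2(p_y, p_x) ≈ 165.34°.

≈ 17.8°N, 165.3°E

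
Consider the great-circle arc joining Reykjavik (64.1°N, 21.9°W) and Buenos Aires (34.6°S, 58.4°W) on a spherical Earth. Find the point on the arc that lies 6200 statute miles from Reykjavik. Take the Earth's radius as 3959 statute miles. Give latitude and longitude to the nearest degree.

≈ 22°S, 55°W

Convert each endpoint to a unit vector on the sphere (x = cos φ cos λ, y = cos φ sin λ, z = sin φ).
The central angle between the endpoints is δ = arccos(p₁·p₂) ≈ 1.794 rad (102.8°). The total great-circle distance is δ·R ≈ 1.794 × 3959 ≈ 7104 mi, so the target fraction is f = 6200/7104 ≈ 0.873.
Interpolate at f ≈ 0.873 with slerp weights a = sin((1−f)δ)/sin δ ≈ 0.232, b = sin(fδ)/sin δ ≈ 1.026.
p = a·p₁ + b·p₂ ≈ (0.536, -0.757, -0.373); φ = arcsin(p_z) ≈ -21.93°, λ = atan2(p_y, p_x) ≈ -54.67°.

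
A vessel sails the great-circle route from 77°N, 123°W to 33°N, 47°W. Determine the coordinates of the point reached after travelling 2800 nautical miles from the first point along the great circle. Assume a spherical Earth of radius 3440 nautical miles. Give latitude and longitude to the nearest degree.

≈ 41°N, 50°W

Convert each endpoint to a unit vector on the sphere (x = cos φ cos λ, y = cos φ sin λ, z = sin φ).
The central angle between the endpoints is δ = arccos(p₁·p₂) ≈ 0.957 rad (54.8°). The total great-circle distance is δ·R ≈ 0.957 × 3440 ≈ 3291 nmi, so the target fraction is f = 2800/3291 ≈ 0.851.
Interpolate at f ≈ 0.851 with slerp weights a = sin((1−f)δ)/sin δ ≈ 0.174, b = sin(fδ)/sin δ ≈ 0.890.
p = a·p₁ + b·p₂ ≈ (0.488, -0.578, 0.654); φ = arcsin(p_z) ≈ 40.84°, λ = atan2(p_y, p_x) ≈ -49.88°.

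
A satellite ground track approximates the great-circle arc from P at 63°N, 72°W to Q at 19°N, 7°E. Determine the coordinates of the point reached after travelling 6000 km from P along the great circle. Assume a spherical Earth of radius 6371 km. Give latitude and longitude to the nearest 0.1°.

≈ 31.3°N, 0.9°W

Write both endpoints as unit vectors p₁, p₂ with components (cos φ cos λ, cos φ sin λ, sin φ).
The central angle between the endpoints is δ = arccos(p₁·p₂) ≈ 1.190 rad (68.2°). The total great-circle distance is δ·R ≈ 1.190 × 6371 ≈ 7579 km, so the target fraction is f = 6000/7579 ≈ 0.792.
Interpolate at f ≈ 0.792 with slerp weights a = sin((1−f)δ)/sin δ ≈ 0.264, b = sin(fδ)/sin δ ≈ 0.871.
p = a·p₁ + b·p₂ ≈ (0.855, -0.014, 0.519); φ = arcsin(p_z) ≈ 31.27°, λ = atan2(p_y, p_x) ≈ -0.92°.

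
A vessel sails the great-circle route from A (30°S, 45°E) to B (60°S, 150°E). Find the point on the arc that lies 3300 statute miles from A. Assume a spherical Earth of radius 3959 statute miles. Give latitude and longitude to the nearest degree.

≈ (63°S, 100°E)

Convert each endpoint to a unit vector on the sphere (x = cos φ cos λ, y = cos φ sin λ, z = sin φ).
The central angle between the endpoints is δ = arccos(p₁·p₂) ≈ 1.244 rad (71.3°). The total great-circle distance is δ·R ≈ 1.244 × 3959 ≈ 4925 mi, so the target fraction is f = 3300/4925 ≈ 0.670.
Interpolate at f ≈ 0.670 with slerp weights a = sin((1−f)δ)/sin δ ≈ 0.421, b = sin(fδ)/sin δ ≈ 0.782.
p = a·p₁ + b·p₂ ≈ (-0.080, 0.453, -0.888); φ = arcsin(p_z) ≈ -62.58°, λ = atan2(p_y, p_x) ≈ 100.06°.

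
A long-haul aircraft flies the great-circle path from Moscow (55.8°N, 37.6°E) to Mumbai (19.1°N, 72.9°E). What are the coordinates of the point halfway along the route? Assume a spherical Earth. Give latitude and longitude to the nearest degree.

≈ 39°N, 60°E

From cos δ = sin φ₁ sin φ₂ + cos φ₁ cos φ₂ cos Δλ, the central angle is δ ≈ 0.790 rad (45.2°).
Interpolate at f = 1/2 with slerp weights a = sin((1−f)δ)/sin δ ≈ 0.542, b = sin(fδ)/sin δ ≈ 0.542.
p = a·p₁ + b·p₂ ≈ (0.392, 0.675, 0.625); φ = arcsin(p_z) ≈ 38.70°, λ = atan2(p_y, p_x) ≈ 59.87°.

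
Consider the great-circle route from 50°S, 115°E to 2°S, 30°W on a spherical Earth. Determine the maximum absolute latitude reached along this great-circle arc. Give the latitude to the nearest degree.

The great circle lies in the plane with unit normal n̂ = (p₁ × p₂)/|p₁ × p₂|.
Here n̂_z ≈ -0.425; the vertex latitude is φ_max = arccos|n̂_z| ≈ 64.8°.
Check via Clairaut: cos φ_max = |cos φ₁| · sin C = cos(50.0°)·sin(138.6°) ≈ 0.425, again giving ≈ 64.8°.

≈ 65°S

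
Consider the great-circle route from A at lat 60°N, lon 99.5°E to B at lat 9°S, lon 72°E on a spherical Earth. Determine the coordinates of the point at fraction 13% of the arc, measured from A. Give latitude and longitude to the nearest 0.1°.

≈ lat 51.5°N, lon 92.3°E

From cos δ = sin φ₁ sin φ₂ + cos φ₁ cos φ₂ cos Δλ, the central angle is δ ≈ 1.263 rad (72.4°).
Interpolate at f = 0.13 with slerp weights a = sin((1−f)δ)/sin δ ≈ 0.935, b = sin(fδ)/sin δ ≈ 0.172.
p = a·p₁ + b·p₂ ≈ (-0.025, 0.622, 0.783); φ = arcsin(p_z) ≈ 51.50°, λ = atan2(p_y, p_x) ≈ 92.28°.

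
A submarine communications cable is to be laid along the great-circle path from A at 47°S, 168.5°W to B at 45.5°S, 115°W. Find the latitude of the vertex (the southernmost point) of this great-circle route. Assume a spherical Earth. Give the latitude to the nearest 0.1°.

The great circle lies in the plane with unit normal n̂ = (p₁ × p₂)/|p₁ × p₂|.
Here n̂_z ≈ +0.649; the vertex latitude is φ_max = arccos|n̂_z| ≈ 49.5°.
Check via Clairaut: cos φ_max = |cos φ₁| · sin C = cos(47.0°)·sin(107.9°) ≈ 0.649, again giving ≈ 49.5°.

≈ 49.5°S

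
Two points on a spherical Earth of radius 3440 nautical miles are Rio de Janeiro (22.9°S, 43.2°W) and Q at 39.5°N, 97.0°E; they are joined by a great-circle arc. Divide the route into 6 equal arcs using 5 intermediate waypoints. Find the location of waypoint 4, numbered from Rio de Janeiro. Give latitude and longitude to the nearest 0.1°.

Convert each endpoint to a unit vector on the sphere (x = cos φ cos λ, y = cos φ sin λ, z = sin φ).
The central angle between the endpoints is δ = arccos(p₁·p₂) ≈ 2.488 rad (142.5°).
Interpolate at f = 4/6 with slerp weights a = sin((1−f)δ)/sin δ ≈ 1.212, b = sin(fδ)/sin δ ≈ 1.637.
p = a·p₁ + b·p₂ ≈ (0.660, 0.490, 0.570); φ = arcsin(p_z) ≈ 34.74°, λ = atan2(p_y, p_x) ≈ 36.58°.

≈ 34.7°N, 36.6°E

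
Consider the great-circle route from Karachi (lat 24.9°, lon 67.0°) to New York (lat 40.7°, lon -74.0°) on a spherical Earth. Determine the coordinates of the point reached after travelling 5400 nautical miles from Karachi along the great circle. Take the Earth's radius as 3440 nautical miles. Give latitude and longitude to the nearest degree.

The haversine formula gives a central angle δ ≈ 1.834 rad (105.1°) between the endpoints. The total great-circle distance is δ·R ≈ 1.834 × 3440 ≈ 6308 nmi, so the target fraction is f = 5400/6308 ≈ 0.856.
Interpolate at f ≈ 0.856 with slerp weights a = sin((1−f)δ)/sin δ ≈ 0.270, b = sin(fδ)/sin δ ≈ 1.036.
p = a·p₁ + b·p₂ ≈ (0.312, -0.529, 0.789); φ = arcsin(p_z) ≈ 52.10°, λ = atan2(p_y, p_x) ≈ -59.46°.

≈ lat 52°, lon -59°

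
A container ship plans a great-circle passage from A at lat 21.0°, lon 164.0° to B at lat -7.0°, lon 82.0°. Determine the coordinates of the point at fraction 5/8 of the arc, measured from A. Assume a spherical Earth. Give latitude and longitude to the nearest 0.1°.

≈ lat 5.3°, lon 111.5°

Convert each endpoint to a unit vector on the sphere (x = cos φ cos λ, y = cos φ sin λ, z = sin φ).
The central angle between the endpoints is δ = arccos(p₁·p₂) ≈ 1.485 rad (85.1°).
Interpolate at f = 5/8 with slerp weights a = sin((1−f)δ)/sin δ ≈ 0.531, b = sin(fδ)/sin δ ≈ 0.804.
p = a·p₁ + b·p₂ ≈ (-0.365, 0.926, 0.092); φ = arcsin(p_z) ≈ 5.29°, λ = atan2(p_y, p_x) ≈ 111.51°.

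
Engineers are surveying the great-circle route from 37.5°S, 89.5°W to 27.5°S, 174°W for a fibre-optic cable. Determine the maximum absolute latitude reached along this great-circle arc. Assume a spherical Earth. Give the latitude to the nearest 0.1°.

≈ 41.6°S

The great circle lies in the plane with unit normal n̂ = (p₁ × p₂)/|p₁ × p₂|.
Here n̂_z ≈ -0.747; the vertex latitude is φ_max = arccos|n̂_z| ≈ 41.6°.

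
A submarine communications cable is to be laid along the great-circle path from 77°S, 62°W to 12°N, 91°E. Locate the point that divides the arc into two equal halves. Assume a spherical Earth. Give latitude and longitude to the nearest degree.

From cos δ = sin φ₁ sin φ₂ + cos φ₁ cos φ₂ cos Δλ, the central angle is δ ≈ 1.981 rad (113.5°).
Interpolate at f = 1/2 with slerp weights a = sin((1−f)δ)/sin δ ≈ 0.912, b = sin(fδ)/sin δ ≈ 0.912.
p = a·p₁ + b·p₂ ≈ (0.081, 0.711, -0.699); φ = arcsin(p_z) ≈ -44.34°, λ = atan2(p_y, p_x) ≈ 83.52°.

≈ 44°S, 84°E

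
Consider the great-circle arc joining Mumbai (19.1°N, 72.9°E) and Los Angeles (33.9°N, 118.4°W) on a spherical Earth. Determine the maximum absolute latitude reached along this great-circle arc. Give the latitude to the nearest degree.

≈ 79°N

The great circle lies in the plane with unit normal n̂ = (p₁ × p₂)/|p₁ × p₂|.
Here n̂_z ≈ +0.190; the vertex latitude is φ_max = arccos|n̂_z| ≈ 79.1°.
Check via Clairaut: cos φ_max = |cos φ₁| · sin C = cos(19.1°)·sin(11.6°) ≈ 0.190, again giving ≈ 79.1°.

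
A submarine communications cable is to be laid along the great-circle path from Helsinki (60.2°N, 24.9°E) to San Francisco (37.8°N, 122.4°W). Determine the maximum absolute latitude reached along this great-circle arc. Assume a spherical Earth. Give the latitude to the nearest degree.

≈ 77°N

The great circle lies in the plane with unit normal n̂ = (p₁ × p₂)/|p₁ × p₂|.
Here n̂_z ≈ -0.217; the vertex latitude is φ_max = arccos|n̂_z| ≈ 77.5°.
Check via Clairaut: cos φ_max = |cos φ₁| · sin C = cos(60.2°)·sin(25.8°) ≈ 0.217, again giving ≈ 77.5°.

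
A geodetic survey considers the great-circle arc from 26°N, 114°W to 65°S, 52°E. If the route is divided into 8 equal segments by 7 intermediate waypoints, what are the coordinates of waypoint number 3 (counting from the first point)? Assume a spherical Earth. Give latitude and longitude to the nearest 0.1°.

≈ 25.9°S, 105.9°W

Write both endpoints as unit vectors p₁, p₂ with components (cos φ cos λ, cos φ sin λ, sin φ).
The central angle between the endpoints is δ = arccos(p₁·p₂) ≈ 2.443 rad (140.0°).
Interpolate at f = 3/8 with slerp weights a = sin((1−f)δ)/sin δ ≈ 1.554, b = sin(fδ)/sin δ ≈ 1.234.
p = a·p₁ + b·p₂ ≈ (-0.247, -0.865, -0.437); φ = arcsin(p_z) ≈ -25.91°, λ = atan2(p_y, p_x) ≈ -105.94°.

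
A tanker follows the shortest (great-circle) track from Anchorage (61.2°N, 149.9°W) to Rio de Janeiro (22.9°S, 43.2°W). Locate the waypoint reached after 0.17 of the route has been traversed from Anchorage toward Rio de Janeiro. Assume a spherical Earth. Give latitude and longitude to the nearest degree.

≈ (56°N, 112°W)

The haversine formula gives a central angle δ ≈ 2.058 rad (117.9°) between the endpoints.
Interpolate at f = 0.17 with slerp weights a = sin((1−f)δ)/sin δ ≈ 1.121, b = sin(fδ)/sin δ ≈ 0.388.
p = a·p₁ + b·p₂ ≈ (-0.207, -0.516, 0.832); φ = arcsin(p_z) ≈ 56.26°, λ = atan2(p_y, p_x) ≈ -111.85°.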